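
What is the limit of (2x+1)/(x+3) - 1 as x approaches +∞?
Evaluate the dominant behaviour as x → +∞; each term tends to a finite value or vanishes.
Limit = 1.

Final answer: 1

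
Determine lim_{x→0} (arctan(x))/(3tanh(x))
Both numerator and denominator → 0 as x → 0; this is a 0/0 indeterminate form.
Expand each to leading order near x = 0: numerator ~ x, denominator ~ 3·x.
The limit of the ratio is 1/3.

Final answer: 1/3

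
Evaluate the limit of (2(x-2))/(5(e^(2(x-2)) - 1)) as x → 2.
Both numerator and denominator → 0 as x → 2; this is a 0/0 indeterminate form.
Expand each to leading order near x = 2: numerator ~ 2·(x - 2), denominator ~ 10·(x - 2).
The limit of the ratio is 1/5.

Final answer: 1/5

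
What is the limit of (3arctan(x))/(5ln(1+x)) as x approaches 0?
Both numerator and denominator → 0 as x → 0; this is a 0/0 indeterminate form.
Expand each to leading order near x = 0: numerator ~ 3·x, denominator ~ 5·x.
The limit of the ratio is 3/5.

Final answer: 3/5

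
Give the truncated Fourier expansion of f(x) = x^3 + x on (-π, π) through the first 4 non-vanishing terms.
(-10 + 2·π^2)·sin(x) + (1/2 - π^2)·sin(2·x) + (2/9 + 2·π^2/3)·sin(3·x) + (-π^2/2 - 5/16)·sin(4·x)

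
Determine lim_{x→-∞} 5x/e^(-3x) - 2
The quotient is an ∞/∞ indeterminate form as x → -∞.
Compare growth rates of the dominant terms (exponentials ≫ polynomials ≫ logarithms), or apply L'Hôpital's rule; the quotient → 0.
Adding the constant: 0 - 2 = -2. Limit = -2.

Final answer: -2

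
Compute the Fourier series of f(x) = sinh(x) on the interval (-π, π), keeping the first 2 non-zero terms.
sin(x)·sinh(π)/π - 4·sin(2·x)·sinh(π)/(5·π)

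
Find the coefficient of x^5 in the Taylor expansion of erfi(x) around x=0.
Expand to order 5: erfi(x) = x^5/(5·√(π)) + 2·x^3/(3·√(π)) + 2·x/√(π) + O(x^6).
The coefficient of x^5 is 1/(5·√(π)).

Final answer: 1/(5·√(π))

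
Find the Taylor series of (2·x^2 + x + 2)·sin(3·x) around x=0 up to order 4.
-9·x^4/2 - 3·x^3 + 3·x^2 + 6·x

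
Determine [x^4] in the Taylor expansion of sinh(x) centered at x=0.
Expand to order 4: sinh(x) = x^3/6 + x + O(x^5).
The coefficient of x^4 is 0.

Final answer: 0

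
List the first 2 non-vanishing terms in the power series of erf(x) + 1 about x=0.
2·x/√(π) + 1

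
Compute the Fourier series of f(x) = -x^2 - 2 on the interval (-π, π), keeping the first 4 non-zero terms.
4·cos(x) - cos(2·x) + 4·cos(3·x)/9 - π^2/3 - 2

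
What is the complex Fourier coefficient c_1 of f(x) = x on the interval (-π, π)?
Compute the real Fourier coefficients first: a_1 = 0, b_1 = 2.
Then c_1 = (a_1 − i·b_1)/2 = -i.

Final answer: -i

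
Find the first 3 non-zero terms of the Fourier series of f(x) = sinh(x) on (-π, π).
sin(x)·sinh(π)/π - 4·sin(2·x)·sinh(π)/(5·π) + 3·sin(3·x)·sinh(π)/(5·π)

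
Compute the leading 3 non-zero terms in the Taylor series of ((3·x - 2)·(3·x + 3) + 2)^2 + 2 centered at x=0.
-63·x^2 - 24·x + 18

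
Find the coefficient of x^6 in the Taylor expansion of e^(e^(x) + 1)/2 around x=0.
Expand to order 6: e^(e^(x) + 1)/2 = 203·x^6·e^(2)/1440 + 13·x^5·e^(2)/60 + 5·x^4·e^(2)/16 + 5·x^3·e^(2)/12 + x^2·e^(2)/2 + x·e^(2)/2 + e^(2)/2 + O(x^7).
The coefficient of x^6 is 203·e^(2)/1440.

Final answer: 203·e^(2)/1440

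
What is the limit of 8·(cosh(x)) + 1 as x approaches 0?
Direct substitution at x = 0 gives 9.

Final answer: 9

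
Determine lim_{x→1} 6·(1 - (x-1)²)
Direct substitution at x = 1 gives 6.

Final answer: 6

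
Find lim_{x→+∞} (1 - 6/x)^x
As x → +∞: this is the defining limit (1 - 6/x)^x → e^(-6).
Limit = e^(-6).

Final answer: e^(-6)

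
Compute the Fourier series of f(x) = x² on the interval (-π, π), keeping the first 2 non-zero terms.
-4·cos(x) + π^2/3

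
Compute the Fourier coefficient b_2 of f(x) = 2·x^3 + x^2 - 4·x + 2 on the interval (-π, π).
b_2 = (1/π) ∫_{-π}^{π} f(x)·sin(2x) dx.
Evaluate the integral (use parity and integration by parts as needed): b_2 = 7 - 2·π^2.

Final answer: 7 - 2·π^2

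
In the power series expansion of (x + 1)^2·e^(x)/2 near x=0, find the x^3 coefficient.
Expand to order 3: (x + 1)^2·e^(x)/2 = 13·x^3/12 + 7·x^2/4 + 3·x/2 + 1/2 + O(x^4).
The coefficient of x^3 is 13/12.

Final answer: 13/12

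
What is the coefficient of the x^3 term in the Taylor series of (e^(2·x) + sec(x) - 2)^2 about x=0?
Expand to order 3: (e^(2·x) + sec(x) - 2)^2 = 10·x^3 + 4·x^2 + O(x^4).
The coefficient of x^3 is 10.

Final answer: 10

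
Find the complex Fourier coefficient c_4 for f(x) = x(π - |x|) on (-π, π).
Compute the real Fourier coefficients first: a_4 = 0, b_4 = 0.
Then c_4 = (a_4 − i·b_4)/2 = 0.

Final answer: 0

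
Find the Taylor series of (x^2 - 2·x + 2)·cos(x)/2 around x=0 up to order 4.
-5·x^4/24 + x^3/2 - x + 1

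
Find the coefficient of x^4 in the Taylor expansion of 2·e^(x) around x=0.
Expand to order 4: 2·e^(x) = x^4/12 + x^3/3 + x^2 + 2·x + 2 + O(x^5).
The coefficient of x^4 is 1/12.

Final answer: 1/12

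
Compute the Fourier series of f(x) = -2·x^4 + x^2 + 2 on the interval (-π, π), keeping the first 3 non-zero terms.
(-100 + 16·π^2)·cos(x) + (7 - 4·π^2)·cos(2·x) - 2·π^4/5 + 2 + π^2/3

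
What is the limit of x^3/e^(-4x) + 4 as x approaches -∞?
The quotient is an ∞/∞ indeterminate form as x → -∞.
Compare growth rates of the dominant terms (exponentials ≫ polynomials ≫ logarithms), or apply L'Hôpital's rule; the quotient → 0.
Adding the constant: 0 + 4 = 4. Limit = 4.

Final answer: 4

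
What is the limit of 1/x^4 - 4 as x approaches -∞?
Evaluate the dominant behaviour as x → -∞; each term tends to a finite value or vanishes.
Limit = -4.

Final answer: -4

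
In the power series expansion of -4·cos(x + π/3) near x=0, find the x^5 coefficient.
Expand to order 5: -4·cos(x + π/3) = √(3)·x^5/60 - x^4/12 - √(3)·x^3/3 + x^2 + 2·√(3)·x - 2 + O(x^6).
The coefficient of x^5 is √(3)/60.

Final answer: √(3)/60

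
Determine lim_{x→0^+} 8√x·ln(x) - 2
The product is a 0·∞ indeterminate form at x → 0⁺.
Rewrite the product as 8·ln(x) / x^(-1/2) and apply L'Hôpital, or use the standard hierarchy x^(-1/2) ≫ |ln x| as x → 0⁺.
The indeterminate product → 0, so the limit = -2.

Final answer: -2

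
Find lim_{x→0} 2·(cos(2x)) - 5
Direct substitution at x = 0 gives -3.

Final answer: -3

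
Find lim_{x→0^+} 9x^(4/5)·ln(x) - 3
The product is a 0·∞ indeterminate form at x → 0⁺.
Rewrite the product as 9·ln(x) / x^(-4/5) and apply L'Hôpital, or use the standard hierarchy x^(-4/5) ≫ |ln x| as x → 0⁺.
The indeterminate product → 0, so the limit = -3.

Final answer: -3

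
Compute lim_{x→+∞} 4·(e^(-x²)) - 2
Evaluate the dominant behaviour as x → +∞; each term tends to a finite value or vanishes.
Limit = -2.

Final answer: -2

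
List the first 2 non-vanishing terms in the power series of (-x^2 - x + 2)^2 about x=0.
4 - 4·x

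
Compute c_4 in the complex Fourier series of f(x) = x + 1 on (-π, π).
Compute the real Fourier coefficients first: a_4 = 0, b_4 = -1/2.
Then c_4 = (a_4 − i·b_4)/2 = i/4.

Final answer: i/4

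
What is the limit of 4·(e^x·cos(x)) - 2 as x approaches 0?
Direct substitution at x = 0 gives 2.

Final answer: 2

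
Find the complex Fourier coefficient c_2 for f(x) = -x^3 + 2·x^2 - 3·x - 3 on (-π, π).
Compute the real Fourier coefficients first: a_2 = 2, b_2 = 3/2 + π^2.
Then c_2 = (a_2 − i·b_2)/2 = 1 - i·π^2/2 - 3·i/4.

Final answer: 1 - i·π^2/2 - 3·i/4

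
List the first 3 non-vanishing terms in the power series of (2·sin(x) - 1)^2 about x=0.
4·x^2 - 4·x + 1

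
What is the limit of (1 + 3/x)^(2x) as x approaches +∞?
As x → +∞: write (1 + 3/x)^(2x) = ((1 + 3/x)^x)^2 → (e^3)^2 = e^6.
Limit = e^(6).

Final answer: e^(6)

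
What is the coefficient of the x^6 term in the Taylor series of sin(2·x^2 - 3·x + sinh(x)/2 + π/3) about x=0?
Expand to order 6: sin(2·x^2 - 3·x + sinh(x)/2 + π/3) = x^6·(449/384 + 17513·√(3)/6144) + x^5·(15091/7680 - 43·√(3)/16) + x^4·(-25/8 - 21·√(3)/256) + x^3·(43/32 + 5·√(3)/2) + x^2·(1 - 25·√(3)/16) - 5·x/4 + √(3)/2 + O(x^7).
The coefficient of x^6 is 449/384 + 17513·√(3)/6144.

Final answer: 449/384 + 17513·√(3)/6144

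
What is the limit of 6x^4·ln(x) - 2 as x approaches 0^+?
The product is a 0·∞ indeterminate form at x → 0⁺.
Rewrite the product as 6·ln(x) / x^(-4) and apply L'Hôpital, or use the standard hierarchy x^(-4) ≫ |ln x| as x → 0⁺.
The indeterminate product → 0, so the limit = -2.

Final answer: -2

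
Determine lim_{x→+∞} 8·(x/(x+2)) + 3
Evaluate the dominant behaviour as x → +∞; each term tends to a finite value or vanishes.
Limit = 11.

Final answer: 11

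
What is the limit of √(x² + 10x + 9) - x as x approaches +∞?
This is an ∞ − ∞ indeterminate form.
Multiply and divide by the conjugate √(x²+10x + 9) + x; the x² terms cancel, leaving (10x + 9)/(√(x²+10x + 9)+x) → 10/2 = 5.
Limit = 5.

Final answer: 5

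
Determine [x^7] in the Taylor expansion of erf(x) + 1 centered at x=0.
Expand to order 7: erf(x) + 1 = -x^7/(21·√(π)) + x^5/(5·√(π)) - 2·x^3/(3·√(π)) + 2·x/√(π) + 1 + O(x^8).
The coefficient of x^7 is -1/(21·√(π)).

Final answer: -1/(21·√(π))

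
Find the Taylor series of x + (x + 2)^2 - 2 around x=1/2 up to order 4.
19/4 + 6·(x - 1/2) + (x - 1/2)^2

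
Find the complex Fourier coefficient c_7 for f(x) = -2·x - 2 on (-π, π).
Compute the real Fourier coefficients first: a_7 = 0, b_7 = -4/7.
Then c_7 = (a_7 − i·b_7)/2 = 2·i/7.

Final answer: 2·i/7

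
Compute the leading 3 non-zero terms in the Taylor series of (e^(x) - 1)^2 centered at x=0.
7·x^4/12 + x^3 + x^2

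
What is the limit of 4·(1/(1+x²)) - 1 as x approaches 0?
Direct substitution at x = 0 gives 3.

Final answer: 3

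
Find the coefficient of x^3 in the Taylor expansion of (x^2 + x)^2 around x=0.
Expand to order 3: (x^2 + x)^2 = 2·x^3 + x^2 + O(x^4).
The coefficient of x^3 is 2.

Final answer: 2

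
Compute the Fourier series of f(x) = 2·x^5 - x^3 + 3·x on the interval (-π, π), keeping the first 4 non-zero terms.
(-82·π^2 + 4·π^4 + 498)·sin(x) + (-2·π^4 - 39/2 + 11·π^2)·sin(2·x) + (-98·π^2/27 + 358/81 + 4·π^4/3)·sin(3·x) + (-π^4 - 69/32 + 7·π^2/4)·sin(4·x)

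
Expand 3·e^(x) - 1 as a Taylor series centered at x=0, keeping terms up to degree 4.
x^4/8 + x^3/2 + 3·x^2/2 + 3·x + 2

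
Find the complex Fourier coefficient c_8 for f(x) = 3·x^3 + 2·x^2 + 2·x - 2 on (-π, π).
Compute the real Fourier coefficients first: a_8 = 1/8, b_8 = -3·π^2/4 - 55/128.
Then c_8 = (a_8 − i·b_8)/2 = 1/16 + 55·i/256 + 3·i·π^2/8.

Final answer: 1/16 + 55·i/256 + 3·i·π^2/8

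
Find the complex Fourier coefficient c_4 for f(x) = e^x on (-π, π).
Compute the real Fourier coefficients first: a_4 = (-1 + e^(2·π))·e^(-π)/(17·π), b_4 = (4 - 4·e^(2·π))·e^(-π)/(17·π).
Then c_4 = (a_4 − i·b_4)/2 = -e^(-π)/(34·π) + e^(π)/(34·π) - 2·i·e^(-π)/(17·π) + 2·i·e^(π)/(17·π).

Final answer: -e^(-π)/(34·π) + e^(π)/(34·π) - 2·i·e^(-π)/(17·π) + 2·i·e^(π)/(17·π)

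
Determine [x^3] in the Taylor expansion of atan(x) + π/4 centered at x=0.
Expand to order 3: atan(x) + π/4 = -x^3/3 + x + π/4 + O(x^4).
The coefficient of x^3 is -1/3.

Final answer: -1/3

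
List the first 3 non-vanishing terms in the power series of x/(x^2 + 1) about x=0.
x^5 - x^3 + x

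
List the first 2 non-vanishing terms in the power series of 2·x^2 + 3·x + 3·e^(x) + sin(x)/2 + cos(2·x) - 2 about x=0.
13·x/2 + 2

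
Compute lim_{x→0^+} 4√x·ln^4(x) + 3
The product is a 0·∞ indeterminate form at x → 0⁺.
Rewrite the product as 4·ln^4(x) / x^(-1/2) and apply L'Hôpital, or use the standard hierarchy x^(-1/2) ≫ |ln x|^4 as x → 0⁺.
The indeterminate product → 0, so the limit = 3.

Final answer: 3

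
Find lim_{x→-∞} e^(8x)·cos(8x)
Evaluate the dominant behaviour as x → -∞; each term tends to a finite value or vanishes.
Limit = 0.

Final answer: 0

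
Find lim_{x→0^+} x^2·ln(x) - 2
The product is a 0·∞ indeterminate form at x → 0⁺.
Rewrite the product as ln(x) / x^(-2) and apply L'Hôpital, or use the standard hierarchy x^(-2) ≫ |ln x| as x → 0⁺.
The indeterminate product → 0, so the limit = -2.

Final answer: -2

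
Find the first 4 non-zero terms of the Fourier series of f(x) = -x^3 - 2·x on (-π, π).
(8 - 2·π^2)·sin(x) + (1/2 + π^2)·sin(2·x) + (-2·π^2/3 - 8/9)·sin(3·x) + (13/16 + π^2/2)·sin(4·x)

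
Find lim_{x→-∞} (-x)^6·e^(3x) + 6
The product is a 0·∞ indeterminate form at x → -∞.
Rewrite the product as (-x)^6 / e^(-3x) (an ∞/∞ form) and apply L'Hôpital, or use the standard hierarchy e^(3|x|) ≫ |(-x)^6| as x → -∞.
The indeterminate product → 0, so the limit = 6.

Final answer: 6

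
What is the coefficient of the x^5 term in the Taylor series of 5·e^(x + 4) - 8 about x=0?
Expand to order 5: 5·e^(x + 4) - 8 = x^5·e^(4)/24 + 5·x^4·e^(4)/24 + 5·x^3·e^(4)/6 + 5·x^2·e^(4)/2 + 5·x·e^(4) - 8 + 5·e^(4) + O(x^6).
The coefficient of x^5 is e^(4)/24.

Final answer: e^(4)/24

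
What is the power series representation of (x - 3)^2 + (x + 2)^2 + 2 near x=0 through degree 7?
2·x^2 - 2·x + 15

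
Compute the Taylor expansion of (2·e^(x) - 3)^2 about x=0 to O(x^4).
10·x^3/3 + 2·x^2 - 4·x + 1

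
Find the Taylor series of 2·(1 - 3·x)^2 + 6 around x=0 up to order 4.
18·x^2 - 12·x + 8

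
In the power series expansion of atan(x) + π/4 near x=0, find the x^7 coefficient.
Expand to order 7: atan(x) + π/4 = -x^7/7 + x^5/5 - x^3/3 + x + π/4 + O(x^8).
The coefficient of x^7 is -1/7.

Final answer: -1/7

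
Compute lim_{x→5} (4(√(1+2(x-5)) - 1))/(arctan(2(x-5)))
Both numerator and denominator → 0 as x → 5; this is a 0/0 indeterminate form.
Expand each to leading order near x = 5: numerator ~ 4·(x - 5), denominator ~ 2·(x - 5).
The limit of the ratio is 2.

Final answer: 2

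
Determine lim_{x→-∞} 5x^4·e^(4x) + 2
The product is a 0·∞ indeterminate form at x → -∞.
Rewrite the product as 5x^4 / e^(-4x) (an ∞/∞ form) and apply L'Hôpital, or use the standard hierarchy e^(4|x|) ≫ |x^4| as x → -∞.
The indeterminate product → 0, so the limit = 2.

Final answer: 2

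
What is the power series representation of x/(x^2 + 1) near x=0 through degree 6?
x^5 - x^3 + x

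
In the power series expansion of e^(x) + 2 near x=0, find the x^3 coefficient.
Expand to order 3: e^(x) + 2 = x^3/6 + x^2/2 + x + 3 + O(x^4).
The coefficient of x^3 is 1/6.

Final answer: 1/6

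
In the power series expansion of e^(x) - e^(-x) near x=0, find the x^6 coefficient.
Expand to order 6: e^(x) - e^(-x) = x^5/60 + x^3/3 + 2·x + O(x^7).
The coefficient of x^6 is 0.

Final answer: 0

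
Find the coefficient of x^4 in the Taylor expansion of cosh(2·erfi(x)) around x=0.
Expand to order 4: cosh(2·erfi(x)) = x^4·(32/(3·π^2) + 16/(3·π)) + 8·x^2/π + 1 + O(x^5).
The coefficient of x^4 is 32/(3·π^2) + 16/(3·π).

Final answer: 32/(3·π^2) + 16/(3·π)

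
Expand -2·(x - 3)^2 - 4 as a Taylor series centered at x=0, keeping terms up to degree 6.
-2·x^2 + 12·x - 22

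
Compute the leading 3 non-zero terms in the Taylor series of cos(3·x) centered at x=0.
27·x^4/8 - 9·x^2/2 + 1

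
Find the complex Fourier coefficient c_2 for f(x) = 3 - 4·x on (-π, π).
Compute the real Fourier coefficients first: a_2 = 0, b_2 = 4.
Then c_2 = (a_2 − i·b_2)/2 = -2·i.

Final answer: -2·i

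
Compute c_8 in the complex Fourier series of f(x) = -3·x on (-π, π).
Compute the real Fourier coefficients first: a_8 = 0, b_8 = 3/4.
Then c_8 = (a_8 − i·b_8)/2 = -3·i/8.

Final answer: -3·i/8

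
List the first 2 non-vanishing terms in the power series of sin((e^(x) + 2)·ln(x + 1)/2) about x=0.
-x^2/4 + 3·x/2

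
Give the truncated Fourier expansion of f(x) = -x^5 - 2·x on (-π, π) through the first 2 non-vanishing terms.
(-244 - 2·π^4 + 40·π^2)·sin(x) + (-5·π^2 + 19/2 + π^4)·sin(2·x)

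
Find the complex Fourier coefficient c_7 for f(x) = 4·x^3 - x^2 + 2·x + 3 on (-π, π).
Compute the real Fourier coefficients first: a_7 = 4/49, b_7 = 148/343 + 8·π^2/7.
Then c_7 = (a_7 − i·b_7)/2 = 2/49 - 4·i·π^2/7 - 74·i/343.

Final answer: 2/49 - 4·i·π^2/7 - 74·i/343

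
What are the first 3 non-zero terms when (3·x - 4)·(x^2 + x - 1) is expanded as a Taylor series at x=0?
-x^2 - 7·x + 4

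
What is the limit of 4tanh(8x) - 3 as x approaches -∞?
Evaluate the dominant behaviour as x → -∞; each term tends to a finite value or vanishes.
Limit = -7.

Final answer: -7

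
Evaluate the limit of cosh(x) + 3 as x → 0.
Direct substitution at x = 0 gives 4.

Final answer: 4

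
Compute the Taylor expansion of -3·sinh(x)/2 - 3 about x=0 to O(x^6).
-x^5/80 - x^3/4 - 3·x/2 - 3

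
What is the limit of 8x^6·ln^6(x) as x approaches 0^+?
This is a 0·∞ indeterminate form at x → 0⁺.
Rewrite the product as 8·ln^6(x) / x^(-6) and apply L'Hôpital, or use the standard hierarchy x^(-6) ≫ |ln x|^6 as x → 0⁺.
The indeterminate product → 0, so the limit = 0.

Final answer: 0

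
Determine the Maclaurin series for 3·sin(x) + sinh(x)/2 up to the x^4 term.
-5·x^3/12 + 7·x/2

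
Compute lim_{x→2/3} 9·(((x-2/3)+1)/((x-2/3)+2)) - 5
Direct substitution at x = 2/3 gives -1/2.

Final answer: -1/2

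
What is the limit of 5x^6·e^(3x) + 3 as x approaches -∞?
The product is a 0·∞ indeterminate form at x → -∞.
Rewrite the product as 5x^6 / e^(-3x) (an ∞/∞ form) and apply L'Hôpital, or use the standard hierarchy e^(3|x|) ≫ |x^6| as x → -∞.
The indeterminate product → 0, so the limit = 3.

Final answer: 3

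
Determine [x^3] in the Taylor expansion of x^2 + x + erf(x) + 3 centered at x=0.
Expand to order 3: x^2 + x + erf(x) + 3 = -2·x^3/(3·√(π)) + x^2 + x·(1 + 2/√(π)) + 3 + O(x^4).
The coefficient of x^3 is -2/(3·√(π)).

Final answer: -2/(3·√(π))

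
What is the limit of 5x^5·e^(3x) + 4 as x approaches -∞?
The product is a 0·∞ indeterminate form at x → -∞.
Rewrite the product as 5x^5 / e^(-3x) (an ∞/∞ form) and apply L'Hôpital, or use the standard hierarchy e^(3|x|) ≫ |x^5| as x → -∞.
The indeterminate product → 0, so the limit = 4.

Final answer: 4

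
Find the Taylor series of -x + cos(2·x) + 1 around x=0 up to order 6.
-4·x^6/45 + 2·x^4/3 - 2·x^2 - x + 2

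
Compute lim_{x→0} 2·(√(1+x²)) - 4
Direct substitution at x = 0 gives -2.

Final answer: -2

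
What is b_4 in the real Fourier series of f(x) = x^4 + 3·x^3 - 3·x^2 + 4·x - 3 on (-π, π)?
b_4 = (1/π) ∫_{-π}^{π} f(x)·sin(4x) dx.
Evaluate the integral (use parity and integration by parts as needed): b_4 = -3·π^2/2 - 23/16.

Final answer: -3·π^2/2 - 23/16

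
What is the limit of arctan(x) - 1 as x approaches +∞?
Evaluate the dominant behaviour as x → +∞; each term tends to a finite value or vanishes.
Limit = -1 + π/2.

Final answer: -1 + π/2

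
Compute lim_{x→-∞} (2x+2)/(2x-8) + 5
Evaluate the dominant behaviour as x → -∞; each term tends to a finite value or vanishes.
Limit = 6.

Final answer: 6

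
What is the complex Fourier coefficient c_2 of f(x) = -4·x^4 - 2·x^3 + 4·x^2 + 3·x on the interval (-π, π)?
Compute the real Fourier coefficients first: a_2 = 16 - 8·π^2, b_2 = -6 + 2·π^2.
Then c_2 = (a_2 − i·b_2)/2 = -4·π^2 + 8 - i·π^2 + 3·i.

Final answer: -4·π^2 + 8 - i·π^2 + 3·i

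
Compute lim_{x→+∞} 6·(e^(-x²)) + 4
Evaluate the dominant behaviour as x → +∞; each term tends to a finite value or vanishes.
Limit = 4.

Final answer: 4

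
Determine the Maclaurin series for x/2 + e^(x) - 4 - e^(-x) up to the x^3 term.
x^3/3 + 5·x/2 - 4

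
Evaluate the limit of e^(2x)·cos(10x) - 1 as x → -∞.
Evaluate the dominant behaviour as x → -∞; each term tends to a finite value or vanishes.
Limit = -1.

Final answer: -1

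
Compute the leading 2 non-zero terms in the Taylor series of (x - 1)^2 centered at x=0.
1 - 2·x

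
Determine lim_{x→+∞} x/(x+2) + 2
Evaluate the dominant behaviour as x → +∞; each term tends to a finite value or vanishes.
Limit = 3.

Final answer: 3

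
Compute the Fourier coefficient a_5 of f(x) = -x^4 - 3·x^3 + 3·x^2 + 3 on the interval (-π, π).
a_5 = (1/π) ∫_{-π}^{π} f(x)·cos(5x) dx.
Evaluate the integral (use parity and integration by parts as needed): a_5 = -348/625 + 8·π^2/25.

Final answer: -348/625 + 8·π^2/25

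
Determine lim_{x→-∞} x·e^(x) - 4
The product is a 0·∞ indeterminate form at x → -∞.
Rewrite the product as x / e^(-x) (an ∞/∞ form) and apply L'Hôpital, or use the standard hierarchy e^(|x|) ≫ |x| as x → -∞.
The indeterminate product → 0, so the limit = -4.

Final answer: -4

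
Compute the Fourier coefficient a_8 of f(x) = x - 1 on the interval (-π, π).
a_8 = (1/π) ∫_{-π}^{π} f(x)·cos(8x) dx.
Evaluate the integral (use parity and integration by parts as needed): a_8 = 0.

Final answer: 0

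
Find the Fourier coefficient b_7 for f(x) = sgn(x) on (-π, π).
b_7 = (1/π) ∫_{-π}^{π} f(x)·sin(7x) dx.
Evaluate the integral (use parity and integration by parts as needed): b_7 = 4/(7·π).

Final answer: 4/(7·π)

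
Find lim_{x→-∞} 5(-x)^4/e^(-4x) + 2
The quotient is an ∞/∞ indeterminate form as x → -∞.
Compare growth rates of the dominant terms (exponentials ≫ polynomials ≫ logarithms), or apply L'Hôpital's rule; the quotient → 0.
Adding the constant: 0 + 2 = 2. Limit = 2.

Final answer: 2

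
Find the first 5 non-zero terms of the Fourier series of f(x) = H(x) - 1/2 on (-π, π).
2·sin(x)/π + 2·sin(3·x)/(3·π) + 2·sin(5·x)/(5·π) + 2·sin(7·x)/(7·π) + 2·sin(9·x)/(9·π)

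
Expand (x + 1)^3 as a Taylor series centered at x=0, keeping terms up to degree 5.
x^3 + 3·x^2 + 3·x + 1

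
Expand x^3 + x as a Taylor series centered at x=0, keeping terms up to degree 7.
x^3 + x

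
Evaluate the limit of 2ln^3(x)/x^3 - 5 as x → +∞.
The quotient is an ∞/∞ indeterminate form as x → +∞.
The polynomial denominator x^3 dominates the logarithmic numerator (any positive power of x ≫ ln^3(x) as x → ∞), so the quotient → 0.
Adding the constant: 0 - 5 = -5. Limit = -5.

Final answer: -5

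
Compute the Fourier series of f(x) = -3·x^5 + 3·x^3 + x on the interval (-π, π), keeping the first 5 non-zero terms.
(-754 - 6·π^4 + 126·π^2)·sin(x) + (-18·π^2 + 26 + 3·π^4)·sin(2·x) + (-2·π^4 - 98/27 + 58·π^2/9)·sin(3·x) + (-27·π^2/8 + 49/64 + 3·π^4/2)·sin(4·x) + (-6·π^4/5 - 74/625 + 54·π^2/25)·sin(5·x)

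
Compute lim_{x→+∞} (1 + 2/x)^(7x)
As x → +∞: write (1 + 2/x)^(7x) = ((1 + 2/x)^x)^7 → (e^2)^7 = e^14.
Limit = e^(14).

Final answer: e^(14)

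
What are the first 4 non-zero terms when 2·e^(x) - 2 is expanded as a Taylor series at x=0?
x^4/12 + x^3/3 + x^2 + 2·x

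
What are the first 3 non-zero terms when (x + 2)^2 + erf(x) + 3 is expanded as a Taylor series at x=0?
x^2 + x·(2/√(π) + 4) + 7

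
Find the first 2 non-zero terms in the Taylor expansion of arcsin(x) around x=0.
x^3/6 + x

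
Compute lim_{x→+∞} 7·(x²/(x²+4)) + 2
Evaluate the dominant behaviour as x → +∞; each term tends to a finite value or vanishes.
Limit = 9.

Final answer: 9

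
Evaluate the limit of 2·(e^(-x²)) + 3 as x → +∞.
Evaluate the dominant behaviour as x → +∞; each term tends to a finite value or vanishes.
Limit = 3.

Final answer: 3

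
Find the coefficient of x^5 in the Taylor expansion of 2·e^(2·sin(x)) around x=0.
Expand to order 5: 2·e^(2·sin(x)) = -23·x^5/30 + 2·x^3 + 4·x^2 + 4·x + 2 + O(x^6).
The coefficient of x^5 is -23/30.

Final answer: -23/30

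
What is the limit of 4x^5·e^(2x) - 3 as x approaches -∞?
The product is a 0·∞ indeterminate form at x → -∞.
Rewrite the product as 4x^5 / e^(-2x) (an ∞/∞ form) and apply L'Hôpital, or use the standard hierarchy e^(2|x|) ≫ |x^5| as x → -∞.
The indeterminate product → 0, so the limit = -3.

Final answer: -3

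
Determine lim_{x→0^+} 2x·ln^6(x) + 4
The product is a 0·∞ indeterminate form at x → 0⁺.
Rewrite the product as 2·ln^6(x) / x^(-1) and apply L'Hôpital, or use the standard hierarchy x^(-1) ≫ |ln x|^6 as x → 0⁺.
The indeterminate product → 0, so the limit = 4.

Final answer: 4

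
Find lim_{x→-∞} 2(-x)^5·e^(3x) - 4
The product is a 0·∞ indeterminate form at x → -∞.
Rewrite the product as 2(-x)^5 / e^(-3x) (an ∞/∞ form) and apply L'Hôpital, or use the standard hierarchy e^(3|x|) ≫ |(-x)^5| as x → -∞.
The indeterminate product → 0, so the limit = -4.

Final answer: -4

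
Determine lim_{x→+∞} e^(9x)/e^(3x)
This is an ∞/∞ indeterminate form as x → +∞.
Rewrite e^(9x)/e^(3x) = e^((9−3)x) = e^(6x); the exponent coefficient is 6 > 0 so e^(6x) → ∞.
Limit = ∞.

Final answer: ∞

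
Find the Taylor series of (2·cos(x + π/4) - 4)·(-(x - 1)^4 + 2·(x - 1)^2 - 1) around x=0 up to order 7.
√(2)·x^7/30 + √(2)·x^6 - 5·√(2)·x^5/3 + x^4·(4 - 3·√(2)) + x^3·(-16 + 8·√(2)) + x^2·(16 - 4·√(2))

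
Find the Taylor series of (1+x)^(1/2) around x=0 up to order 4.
-5·x^4/128 + x^3/16 - x^2/8 + x/2 + 1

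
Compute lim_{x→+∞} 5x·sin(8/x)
As x → +∞: let u = 8/x → 0⁺; then 5·x·sin(8/x) = 5·8·sin(u)/u → 5·8·1 = 40.
Limit = 40.

Final answer: 40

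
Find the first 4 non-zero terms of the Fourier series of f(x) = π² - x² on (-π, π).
4·cos(x) - cos(2·x) + 4·cos(3·x)/9 + 2·π^2/3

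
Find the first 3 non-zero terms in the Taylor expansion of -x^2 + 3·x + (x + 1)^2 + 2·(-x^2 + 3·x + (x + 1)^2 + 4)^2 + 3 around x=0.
50·x^2 + 105·x + 54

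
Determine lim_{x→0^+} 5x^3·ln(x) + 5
The product is a 0·∞ indeterminate form at x → 0⁺.
Rewrite the product as 5·ln(x) / x^(-3) and apply L'Hôpital, or use the standard hierarchy x^(-3) ≫ |ln x| as x → 0⁺.
The indeterminate product → 0, so the limit = 5.

Final answer: 5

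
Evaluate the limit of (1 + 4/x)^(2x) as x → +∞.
As x → +∞: write (1 + 4/x)^(2x) = ((1 + 4/x)^x)^2 → (e^4)^2 = e^8.
Limit = e^(8).

Final answer: e^(8)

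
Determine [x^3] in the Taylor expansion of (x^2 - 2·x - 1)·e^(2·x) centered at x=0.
Expand to order 3: (x^2 - 2·x - 1)·e^(2·x) = -10·x^3/3 - 5·x^2 - 4·x - 1 + O(x^4).
The coefficient of x^3 is -10/3.

Final answer: -10/3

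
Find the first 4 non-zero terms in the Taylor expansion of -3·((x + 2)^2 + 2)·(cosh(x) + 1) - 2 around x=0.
-6·x^3 - 15·x^2 - 24·x - 38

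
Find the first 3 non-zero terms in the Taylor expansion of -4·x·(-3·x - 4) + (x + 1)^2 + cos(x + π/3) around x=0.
51·x^2/4 + x·(18 - √(3)/2) + 3/2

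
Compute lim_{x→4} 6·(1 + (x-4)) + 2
Direct substitution at x = 4 gives 8.

Final answer: 8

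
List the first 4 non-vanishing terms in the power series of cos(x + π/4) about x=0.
√(2)·x^3/12 - √(2)·x^2/4 - √(2)·x/2 + √(2)/2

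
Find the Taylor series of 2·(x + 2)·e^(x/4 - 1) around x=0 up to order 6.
13·x^6·e^(-1)/737280 + 11·x^5·e^(-1)/30720 + 3·x^4·e^(-1)/512 + 7·x^3·e^(-1)/96 + 5·x^2·e^(-1)/8 + 3·x·e^(-1) + 4·e^(-1)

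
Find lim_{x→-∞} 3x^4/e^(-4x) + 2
The quotient is an ∞/∞ indeterminate form as x → -∞.
Compare growth rates of the dominant terms (exponentials ≫ polynomials ≫ logarithms), or apply L'Hôpital's rule; the quotient → 0.
Adding the constant: 0 + 2 = 2. Limit = 2.

Final answer: 2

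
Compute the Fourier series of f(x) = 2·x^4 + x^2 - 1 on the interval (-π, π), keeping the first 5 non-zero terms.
(92 - 16·π^2)·cos(x) + (-5 + 4·π^2)·cos(2·x) + (20/27 - 16·π^2/9)·cos(3·x) + (-1/8 + π^2)·cos(4·x) - 1 + π^2/3 + 2·π^4/5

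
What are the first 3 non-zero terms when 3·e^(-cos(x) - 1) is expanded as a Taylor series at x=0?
x^4·e^(-2)/4 + 3·x^2·e^(-2)/2 + 3·e^(-2)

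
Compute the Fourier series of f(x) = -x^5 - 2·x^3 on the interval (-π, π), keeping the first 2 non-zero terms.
(-216 - 2·π^4 + 36·π^2)·sin(x) + (-3·π^2 + 9/2 + π^4)·sin(2·x)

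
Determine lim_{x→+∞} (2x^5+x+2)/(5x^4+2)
This is an ∞/∞ indeterminate form as x → +∞.
Divide numerator and denominator by x^5 and let the lower-order terms vanish; the numerator's degree 5 exceeds the denominator's degree 4, so the quotient diverges.
Limit = ∞.

Final answer: ∞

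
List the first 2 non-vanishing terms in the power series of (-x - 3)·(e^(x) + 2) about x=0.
-6·x - 9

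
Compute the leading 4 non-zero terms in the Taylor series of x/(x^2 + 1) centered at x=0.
-x^7 + x^5 - x^3 + x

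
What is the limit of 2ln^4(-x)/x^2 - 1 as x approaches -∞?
The quotient is an ∞/∞ indeterminate form as x → -∞.
Compare growth rates of the dominant terms (exponentials ≫ polynomials ≫ logarithms), or apply L'Hôpital's rule; the quotient → 0.
Adding the constant: 0 - 1 = -1. Limit = -1.

Final answer: -1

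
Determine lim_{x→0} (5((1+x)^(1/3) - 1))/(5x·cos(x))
Both numerator and denominator → 0 as x → 0; this is a 0/0 indeterminate form.
Expand each to leading order near x = 0: numerator ~ 5·x/3, denominator ~ 5·x.
The limit of the ratio is 1/3.

Final answer: 1/3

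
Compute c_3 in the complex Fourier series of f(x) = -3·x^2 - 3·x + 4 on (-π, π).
Compute the real Fourier coefficients first: a_3 = 4/3, b_3 = -2.
Then c_3 = (a_3 − i·b_3)/2 = 2/3 + i.

Final answer: 2/3 + i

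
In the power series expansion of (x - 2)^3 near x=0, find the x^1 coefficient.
Expand to order 1: (x - 2)^3 = 12·x - 8 + O(x^2).
The coefficient of x^1 is 12.

Final answer: 12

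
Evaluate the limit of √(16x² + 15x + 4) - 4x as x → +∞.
As x → +∞: multiply by the conjugate to get (15x+4)/(√(16x²+15x+4)+4x); the denominator ~ 8x, so the limit is 15/8.
Limit = 15/8.

Final answer: 15/8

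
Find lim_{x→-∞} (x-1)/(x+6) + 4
Evaluate the dominant behaviour as x → -∞; each term tends to a finite value or vanishes.
Limit = 5.

Final answer: 5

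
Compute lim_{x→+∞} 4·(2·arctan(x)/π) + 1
Evaluate the dominant behaviour as x → +∞; each term tends to a finite value or vanishes.
Limit = 5.

Final answer: 5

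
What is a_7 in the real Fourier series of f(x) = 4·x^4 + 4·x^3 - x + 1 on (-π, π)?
a_7 = (1/π) ∫_{-π}^{π} f(x)·cos(7x) dx.
Evaluate the integral (use parity and integration by parts as needed): a_7 = 192/2401 - 32·π^2/49.

Final answer: 192/2401 - 32·π^2/49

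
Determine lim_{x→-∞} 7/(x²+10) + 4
Evaluate the dominant behaviour as x → -∞; each term tends to a finite value or vanishes.
Limit = 4.

Final answer: 4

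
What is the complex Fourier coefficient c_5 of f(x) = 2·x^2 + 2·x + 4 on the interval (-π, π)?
Compute the real Fourier coefficients first: a_5 = -8/25, b_5 = 4/5.
Then c_5 = (a_5 − i·b_5)/2 = -4/25 - 2·i/5.

Final answer: -4/25 - 2·i/5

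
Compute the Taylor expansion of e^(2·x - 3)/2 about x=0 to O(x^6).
2·x^5·e^(-3)/15 + x^4·e^(-3)/3 + 2·x^3·e^(-3)/3 + x^2·e^(-3) + x·e^(-3) + e^(-3)/2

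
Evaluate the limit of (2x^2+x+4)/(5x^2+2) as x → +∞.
This is an ∞/∞ indeterminate form as x → +∞.
Divide numerator and denominator by x^2 and let the lower-order terms vanish; the leading terms give 2/5.
Limit = 2/5.

Final answer: 2/5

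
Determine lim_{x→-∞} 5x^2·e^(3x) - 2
The product is a 0·∞ indeterminate form at x → -∞.
Rewrite the product as 5x^2 / e^(-3x) (an ∞/∞ form) and apply L'Hôpital, or use the standard hierarchy e^(3|x|) ≫ |x^2| as x → -∞.
The indeterminate product → 0, so the limit = -2.

Final answer: -2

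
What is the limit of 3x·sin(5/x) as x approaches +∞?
As x → +∞: let u = 5/x → 0⁺; then 3·x·sin(5/x) = 3·5·sin(u)/u → 3·5·1 = 15.
Limit = 15.

Final answer: 15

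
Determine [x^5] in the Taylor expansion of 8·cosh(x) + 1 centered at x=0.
Expand to order 5: 8·cosh(x) + 1 = x^4/3 + 4·x^2 + 9 + O(x^6).
The coefficient of x^5 is 0.

Final answer: 0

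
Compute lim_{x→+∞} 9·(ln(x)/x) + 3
Evaluate the dominant behaviour as x → +∞; each term tends to a finite value or vanishes.
Limit = 3.

Final answer: 3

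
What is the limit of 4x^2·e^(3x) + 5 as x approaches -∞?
The product is a 0·∞ indeterminate form at x → -∞.
Rewrite the product as 4x^2 / e^(-3x) (an ∞/∞ form) and apply L'Hôpital, or use the standard hierarchy e^(3|x|) ≫ |x^2| as x → -∞.
The indeterminate product → 0, so the limit = 5.

Final answer: 5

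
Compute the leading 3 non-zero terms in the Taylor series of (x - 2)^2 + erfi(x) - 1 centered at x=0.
x^2 + x·(-4 + 2/√(π)) + 3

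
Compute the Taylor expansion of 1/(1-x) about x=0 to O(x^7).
x^6 + x^5 + x^4 + x^3 + x^2 + x + 1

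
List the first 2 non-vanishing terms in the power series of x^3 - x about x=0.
x^3 - x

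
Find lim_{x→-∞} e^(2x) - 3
Evaluate the dominant behaviour as x → -∞; each term tends to a finite value or vanishes.
Limit = -3.

Final answer: -3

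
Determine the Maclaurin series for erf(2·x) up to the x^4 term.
-16·x^3/(3·√(π)) + 4·x/√(π)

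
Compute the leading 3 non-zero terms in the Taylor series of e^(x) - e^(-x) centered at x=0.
x^5/60 + x^3/3 + 2·x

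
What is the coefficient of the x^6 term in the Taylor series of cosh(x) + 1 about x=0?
Expand to order 6: cosh(x) + 1 = x^6/720 + x^4/24 + x^2/2 + 2 + O(x^7).
The coefficient of x^6 is 1/720.

Final answer: 1/720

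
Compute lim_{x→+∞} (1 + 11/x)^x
As x → +∞: this is the defining limit (1 + 11/x)^x → e^11.
Limit = e^(11).

Final answer: e^(11)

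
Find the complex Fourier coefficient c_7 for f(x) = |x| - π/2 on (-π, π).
Compute the real Fourier coefficients first: a_7 = -4/(49·π), b_7 = 0.
Then c_7 = (a_7 − i·b_7)/2 = -2/(49·π).

Final answer: -2/(49·π)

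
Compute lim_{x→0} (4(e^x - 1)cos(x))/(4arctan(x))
Both numerator and denominator → 0 as x → 0; this is a 0/0 indeterminate form.
Expand each to leading order near x = 0: numerator ~ 4·x, denominator ~ 4·x.
The limit of the ratio is 1.

Final answer: 1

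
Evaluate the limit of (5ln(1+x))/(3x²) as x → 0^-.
Both numerator and denominator → 0 as x → 0^-; this is a 0/0 indeterminate form.
Expand each to leading order near x = 0: numerator ~ 5·x, denominator ~ 3·x^2.
The limit of the ratio is -∞.

Final answer: -∞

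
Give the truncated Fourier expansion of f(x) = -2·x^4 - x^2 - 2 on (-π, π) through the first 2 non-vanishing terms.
(-92 + 16·π^2)·cos(x) - 2·π^4/5 - π^2/3 - 2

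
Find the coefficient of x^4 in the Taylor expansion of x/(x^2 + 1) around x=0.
Expand to order 4: x/(x^2 + 1) = -x^3 + x + O(x^5).
The coefficient of x^4 is 0.

Final answer: 0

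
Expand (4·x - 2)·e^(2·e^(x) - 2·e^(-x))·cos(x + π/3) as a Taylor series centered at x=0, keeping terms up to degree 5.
x^5·(207/20 - 373·√(3)/40) + x^4·(223/24 - 5·√(3)) + x^3·(17/3 - √(3)/6) + x^2·(1/2 + 2·√(3)) + x·(-2 + √(3)) - 1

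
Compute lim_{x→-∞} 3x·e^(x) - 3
The product is a 0·∞ indeterminate form at x → -∞.
Rewrite the product as 3x / e^(-x) (an ∞/∞ form) and apply L'Hôpital, or use the standard hierarchy e^(|x|) ≫ |x| as x → -∞.
The indeterminate product → 0, so the limit = -3.

Final answer: -3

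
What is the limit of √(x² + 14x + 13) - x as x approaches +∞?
This is an ∞ − ∞ indeterminate form.
Multiply and divide by the conjugate √(x²+14x + 13) + x; the x² terms cancel, leaving (14x + 13)/(√(x²+14x + 13)+x) → 14/2 = 7.
Limit = 7.

Final answer: 7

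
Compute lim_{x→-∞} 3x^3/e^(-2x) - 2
The quotient is an ∞/∞ indeterminate form as x → -∞.
Compare growth rates of the dominant terms (exponentials ≫ polynomials ≫ logarithms), or apply L'Hôpital's rule; the quotient → 0.
Adding the constant: 0 - 2 = -2. Limit = -2.

Final answer: -2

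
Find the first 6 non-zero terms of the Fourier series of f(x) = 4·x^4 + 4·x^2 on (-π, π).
(176 - 32·π^2)·cos(x) + (-8 + 8·π^2)·cos(2·x) + (16/27 - 32·π^2/9)·cos(3·x) + (1/4 + 2·π^2)·cos(4·x) + (-32·π^2/25 - 208/625)·cos(5·x) + 4·π^2/3 + 4·π^4/5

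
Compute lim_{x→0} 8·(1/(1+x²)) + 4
Direct substitution at x = 0 gives 12.

Final answer: 12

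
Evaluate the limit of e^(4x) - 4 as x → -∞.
Evaluate the dominant behaviour as x → -∞; each term tends to a finite value or vanishes.
Limit = -4.

Final answer: -4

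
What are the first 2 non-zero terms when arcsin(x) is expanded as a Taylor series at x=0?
x^3/6 + x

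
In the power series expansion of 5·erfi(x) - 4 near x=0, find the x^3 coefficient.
Expand to order 3: 5·erfi(x) - 4 = 10·x^3/(3·√(π)) + 10·x/√(π) - 4 + O(x^4).
The coefficient of x^3 is 10/(3·√(π)).

Final answer: 10/(3·√(π))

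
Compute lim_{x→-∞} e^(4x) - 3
Evaluate the dominant behaviour as x → -∞; each term tends to a finite value or vanishes.
Limit = -3.

Final answer: -3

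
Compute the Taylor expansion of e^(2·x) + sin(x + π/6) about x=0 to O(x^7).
127·x^6/1440 + x^5·(√(3)/240 + 4/15) + 11·x^4/16 + x^3·(4/3 - √(3)/12) + 7·x^2/4 + x·(√(3)/2 + 2) + 3/2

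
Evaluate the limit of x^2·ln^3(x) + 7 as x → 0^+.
The product is a 0·∞ indeterminate form at x → 0⁺.
Rewrite the product as ln^3(x) / x^(-2) and apply L'Hôpital, or use the standard hierarchy x^(-2) ≫ |ln x|^3 as x → 0⁺.
The indeterminate product → 0, so the limit = 7.

Final answer: 7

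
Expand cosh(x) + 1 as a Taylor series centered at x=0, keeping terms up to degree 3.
x^2/2 + 2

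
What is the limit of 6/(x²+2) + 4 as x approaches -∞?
Evaluate the dominant behaviour as x → -∞; each term tends to a finite value or vanishes.
Limit = 4.

Final answer: 4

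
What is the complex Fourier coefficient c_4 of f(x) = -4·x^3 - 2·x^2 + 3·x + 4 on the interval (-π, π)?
Compute the real Fourier coefficients first: a_4 = -1/2, b_4 = -9/4 + 2·π^2.
Then c_4 = (a_4 − i·b_4)/2 = -1/4 - i·π^2 + 9·i/8.

Final answer: -1/4 - i·π^2 + 9·i/8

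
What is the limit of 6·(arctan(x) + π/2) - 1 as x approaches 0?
Direct substitution at x = 0 gives -1 + 3·π.

Final answer: -1 + 3·π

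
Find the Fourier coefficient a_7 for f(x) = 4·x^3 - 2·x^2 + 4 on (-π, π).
a_7 = (1/π) ∫_{-π}^{π} f(x)·cos(7x) dx.
Evaluate the integral (use parity and integration by parts as needed): a_7 = 8/49.

Final answer: 8/49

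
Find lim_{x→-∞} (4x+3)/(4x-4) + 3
Evaluate the dominant behaviour as x → -∞; each term tends to a finite value or vanishes.
Limit = 4.

Final answer: 4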